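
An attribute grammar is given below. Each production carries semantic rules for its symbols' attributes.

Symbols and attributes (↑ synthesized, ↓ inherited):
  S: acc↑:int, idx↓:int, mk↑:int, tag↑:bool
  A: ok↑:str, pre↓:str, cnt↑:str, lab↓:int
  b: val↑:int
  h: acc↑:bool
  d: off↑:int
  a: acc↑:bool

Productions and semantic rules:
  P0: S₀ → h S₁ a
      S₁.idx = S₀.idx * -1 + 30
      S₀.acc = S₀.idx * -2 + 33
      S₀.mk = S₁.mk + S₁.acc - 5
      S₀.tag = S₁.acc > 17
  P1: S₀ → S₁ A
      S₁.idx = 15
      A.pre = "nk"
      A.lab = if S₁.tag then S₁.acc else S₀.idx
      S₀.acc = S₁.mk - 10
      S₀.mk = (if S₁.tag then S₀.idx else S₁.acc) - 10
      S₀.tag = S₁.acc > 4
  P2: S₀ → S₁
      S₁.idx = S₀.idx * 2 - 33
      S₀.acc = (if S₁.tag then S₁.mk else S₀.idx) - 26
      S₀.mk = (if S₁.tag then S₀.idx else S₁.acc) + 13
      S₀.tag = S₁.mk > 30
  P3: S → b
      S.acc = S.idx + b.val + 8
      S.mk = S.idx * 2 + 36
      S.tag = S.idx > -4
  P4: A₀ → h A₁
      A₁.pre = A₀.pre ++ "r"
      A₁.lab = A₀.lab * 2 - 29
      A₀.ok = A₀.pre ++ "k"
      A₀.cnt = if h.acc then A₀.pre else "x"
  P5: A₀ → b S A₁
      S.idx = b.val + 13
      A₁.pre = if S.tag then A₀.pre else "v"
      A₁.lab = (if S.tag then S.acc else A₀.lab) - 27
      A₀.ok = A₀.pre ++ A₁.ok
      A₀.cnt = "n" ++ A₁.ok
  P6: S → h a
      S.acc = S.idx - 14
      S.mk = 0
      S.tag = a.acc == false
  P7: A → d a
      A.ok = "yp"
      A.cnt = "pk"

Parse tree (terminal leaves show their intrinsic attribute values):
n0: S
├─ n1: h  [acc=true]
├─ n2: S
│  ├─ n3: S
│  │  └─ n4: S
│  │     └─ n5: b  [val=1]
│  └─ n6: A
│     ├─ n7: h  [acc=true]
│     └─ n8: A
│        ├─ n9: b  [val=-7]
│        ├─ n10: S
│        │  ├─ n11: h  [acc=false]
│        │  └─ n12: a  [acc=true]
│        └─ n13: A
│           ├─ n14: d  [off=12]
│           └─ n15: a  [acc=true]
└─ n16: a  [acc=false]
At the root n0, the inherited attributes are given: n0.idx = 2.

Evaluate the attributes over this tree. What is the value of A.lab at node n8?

27

1. n0.idx = 2  [given at root]
2. n1.acc = true  [terminal]
3. n2.idx = 28  [S₀.idx * -1 + 30]
4. n3.idx = 15  [15]
5. n4.idx = -3  [S₀.idx * 2 - 33]
6. n5.val = 1  [terminal]
7. n4.acc = 6  [S.idx + b.val + 8]
8. n4.mk = 30  [S.idx * 2 + 36]
9. n4.tag = true  [S.idx > -4]
10. n3.acc = 4  [(if S₁.tag then S₁.mk else S₀.idx) - 26]
11. n3.mk = 28  [(if S₁.tag then S₀.idx else S₁.acc) + 13]
12. n3.tag = false  [S₁.mk > 30]
13. n6.pre = "nk"  ["nk"]
14. n6.lab = 28  [if S₁.tag then S₁.acc else S₀.idx]
15. n7.acc = true  [terminal]
16. n8.pre = "nkr"  [A₀.pre ++ "r"]
17. n8.lab = 27  [A₀.lab * 2 - 29]
18. n9.val = -7  [terminal]
19. n10.idx = 6  [b.val + 13]
20. n11.acc = false  [terminal]
21. n12.acc = true  [terminal]
22. n10.acc = -8  [S.idx - 14]
23. n10.mk = 0  [0]
24. n10.tag = false  [a.acc == false]
25. n13.pre = "v"  [if S.tag then A₀.pre else "v"]
26. n13.lab = 0  [(if S.tag then S.acc else A₀.lab) - 27]
27. n14.off = 12  [terminal]
28. n15.acc = true  [terminal]
29. n13.ok = "yp"  ["yp"]
30. n13.cnt = "pk"  ["pk"]
31. n8.ok = "nkryp"  [A₀.pre ++ A₁.ok]
32. n8.cnt = "nyp"  ["n" ++ A₁.ok]
33. n6.ok = "nkk"  [A₀.pre ++ "k"]
34. n6.cnt = "nk"  [if h.acc then A₀.pre else "x"]
35. n2.acc = 18  [S₁.mk - 10]
36. n2.mk = -6  [(if S₁.tag then S₀.idx else S₁.acc) - 10]
37. n2.tag = false  [S₁.acc > 4]
38. n16.acc = false  [terminal]
39. n0.acc = 29  [S₀.idx * -2 + 33]
40. n0.mk = 7  [S₁.mk + S₁.acc - 5]
41. n0.tag = true  [S₁.acc > 17]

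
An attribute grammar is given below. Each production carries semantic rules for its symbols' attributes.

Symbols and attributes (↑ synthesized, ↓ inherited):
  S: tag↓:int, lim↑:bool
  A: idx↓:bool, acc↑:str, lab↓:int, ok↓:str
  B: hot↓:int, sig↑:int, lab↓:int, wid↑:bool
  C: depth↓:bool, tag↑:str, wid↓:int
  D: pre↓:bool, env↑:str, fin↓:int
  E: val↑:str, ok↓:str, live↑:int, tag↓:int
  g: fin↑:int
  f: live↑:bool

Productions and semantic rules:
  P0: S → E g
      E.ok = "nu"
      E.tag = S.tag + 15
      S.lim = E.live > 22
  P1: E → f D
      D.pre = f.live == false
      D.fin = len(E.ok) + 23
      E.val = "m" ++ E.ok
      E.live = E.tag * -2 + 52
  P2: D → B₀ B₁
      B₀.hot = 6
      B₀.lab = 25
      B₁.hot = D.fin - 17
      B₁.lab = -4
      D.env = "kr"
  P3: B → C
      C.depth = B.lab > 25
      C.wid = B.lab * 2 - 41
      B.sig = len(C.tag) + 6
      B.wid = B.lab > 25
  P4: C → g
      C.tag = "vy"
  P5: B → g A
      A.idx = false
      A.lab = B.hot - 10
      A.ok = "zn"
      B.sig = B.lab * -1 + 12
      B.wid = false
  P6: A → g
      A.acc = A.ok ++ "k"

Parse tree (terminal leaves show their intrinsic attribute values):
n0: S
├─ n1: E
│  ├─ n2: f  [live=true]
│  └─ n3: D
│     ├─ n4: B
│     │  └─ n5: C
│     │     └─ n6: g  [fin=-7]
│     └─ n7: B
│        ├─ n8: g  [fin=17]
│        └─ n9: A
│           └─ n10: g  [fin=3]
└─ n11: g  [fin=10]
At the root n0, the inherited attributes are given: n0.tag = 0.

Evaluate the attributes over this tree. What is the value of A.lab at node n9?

1. n0.tag = 0  [given at root]
2. n1.ok = "nu"  ["nu"]
3. n1.tag = 15  [S.tag + 15]
4. n2.live = true  [terminal]
5. n3.pre = false  [f.live == false]
6. n3.fin = 25  [len(E.ok) + 23]
7. n4.hot = 6  [6]
8. n4.lab = 25  [25]
9. n5.depth = false  [B.lab > 25]
10. n5.wid = 9  [B.lab * 2 - 41]
11. n6.fin = -7  [terminal]
12. n5.tag = "vy"  ["vy"]
13. n4.sig = 8  [len(C.tag) + 6]
14. n4.wid = false  [B.lab > 25]
15. n7.hot = 8  [D.fin - 17]
16. n7.lab = -4  [-4]
17. n8.fin = 17  [terminal]
18. n9.idx = false  [false]
19. n9.lab = -2  [B.hot - 10]
20. n9.ok = "zn"  ["zn"]
21. n10.fin = 3  [terminal]
22. n9.acc = "znk"  [A.ok ++ "k"]
23. n7.sig = 16  [B.lab * -1 + 12]
24. n7.wid = false  [false]
25. n3.env = "kr"  ["kr"]
26. n1.val = "mnu"  ["m" ++ E.ok]
27. n1.live = 22  [E.tag * -2 + 52]
28. n11.fin = 10  [terminal]
29. n0.lim = false  [E.live > 22]

-2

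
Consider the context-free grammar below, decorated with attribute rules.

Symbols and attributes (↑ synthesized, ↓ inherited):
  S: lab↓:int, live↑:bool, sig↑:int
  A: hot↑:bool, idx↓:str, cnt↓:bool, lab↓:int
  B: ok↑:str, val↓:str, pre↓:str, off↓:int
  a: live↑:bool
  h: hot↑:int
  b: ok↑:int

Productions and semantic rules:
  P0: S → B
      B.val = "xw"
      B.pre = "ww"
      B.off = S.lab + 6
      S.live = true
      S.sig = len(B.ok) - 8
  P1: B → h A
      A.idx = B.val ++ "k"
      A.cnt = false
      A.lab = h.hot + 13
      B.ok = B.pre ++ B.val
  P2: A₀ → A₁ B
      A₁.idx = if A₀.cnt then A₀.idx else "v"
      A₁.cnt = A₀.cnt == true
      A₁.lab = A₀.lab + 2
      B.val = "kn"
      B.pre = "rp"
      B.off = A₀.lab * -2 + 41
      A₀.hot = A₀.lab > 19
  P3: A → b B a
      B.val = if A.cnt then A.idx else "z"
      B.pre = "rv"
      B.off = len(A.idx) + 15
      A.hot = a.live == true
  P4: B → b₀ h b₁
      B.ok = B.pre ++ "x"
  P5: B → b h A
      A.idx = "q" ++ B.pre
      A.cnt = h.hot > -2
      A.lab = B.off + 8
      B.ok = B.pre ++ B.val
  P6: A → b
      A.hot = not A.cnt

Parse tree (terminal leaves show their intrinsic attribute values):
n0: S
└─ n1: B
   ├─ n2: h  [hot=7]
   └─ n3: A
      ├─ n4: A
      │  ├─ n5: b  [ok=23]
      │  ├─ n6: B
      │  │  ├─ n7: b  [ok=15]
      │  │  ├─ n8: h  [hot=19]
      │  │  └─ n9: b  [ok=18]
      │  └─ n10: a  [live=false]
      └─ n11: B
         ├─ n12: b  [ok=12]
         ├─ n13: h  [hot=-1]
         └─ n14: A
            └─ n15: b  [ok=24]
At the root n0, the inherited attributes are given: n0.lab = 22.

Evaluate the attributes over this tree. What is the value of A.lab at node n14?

9

1. n0.lab = 22  [given at root]
2. n1.val = "xw"  ["xw"]
3. n1.pre = "ww"  ["ww"]
4. n1.off = 28  [S.lab + 6]
5. n2.hot = 7  [terminal]
6. n3.idx = "xwk"  [B.val ++ "k"]
7. n3.cnt = false  [false]
8. n3.lab = 20  [h.hot + 13]
9. n4.idx = "v"  [if A₀.cnt then A₀.idx else "v"]
10. n4.cnt = false  [A₀.cnt == true]
11. n4.lab = 22  [A₀.lab + 2]
12. n5.ok = 23  [terminal]
13. n6.val = "z"  [if A.cnt then A.idx else "z"]
14. n6.pre = "rv"  ["rv"]
15. n6.off = 16  [len(A.idx) + 15]
16. n7.ok = 15  [terminal]
17. n8.hot = 19  [terminal]
18. n9.ok = 18  [terminal]
19. n6.ok = "rvx"  [B.pre ++ "x"]
20. n10.live = false  [terminal]
21. n4.hot = false  [a.live == true]
22. n11.val = "kn"  ["kn"]
23. n11.pre = "rp"  ["rp"]
24. n11.off = 1  [A₀.lab * -2 + 41]
25. n12.ok = 12  [terminal]
26. n13.hot = -1  [terminal]
27. n14.idx = "qrp"  ["q" ++ B.pre]
28. n14.cnt = true  [h.hot > -2]
29. n14.lab = 9  [B.off + 8]
30. n15.ok = 24  [terminal]
31. n14.hot = false  [not A.cnt]
32. n11.ok = "rpkn"  [B.pre ++ B.val]
33. n3.hot = true  [A₀.lab > 19]
34. n1.ok = "wwxw"  [B.pre ++ B.val]
35. n0.live = true  [true]
36. n0.sig = -4  [len(B.ok) - 8]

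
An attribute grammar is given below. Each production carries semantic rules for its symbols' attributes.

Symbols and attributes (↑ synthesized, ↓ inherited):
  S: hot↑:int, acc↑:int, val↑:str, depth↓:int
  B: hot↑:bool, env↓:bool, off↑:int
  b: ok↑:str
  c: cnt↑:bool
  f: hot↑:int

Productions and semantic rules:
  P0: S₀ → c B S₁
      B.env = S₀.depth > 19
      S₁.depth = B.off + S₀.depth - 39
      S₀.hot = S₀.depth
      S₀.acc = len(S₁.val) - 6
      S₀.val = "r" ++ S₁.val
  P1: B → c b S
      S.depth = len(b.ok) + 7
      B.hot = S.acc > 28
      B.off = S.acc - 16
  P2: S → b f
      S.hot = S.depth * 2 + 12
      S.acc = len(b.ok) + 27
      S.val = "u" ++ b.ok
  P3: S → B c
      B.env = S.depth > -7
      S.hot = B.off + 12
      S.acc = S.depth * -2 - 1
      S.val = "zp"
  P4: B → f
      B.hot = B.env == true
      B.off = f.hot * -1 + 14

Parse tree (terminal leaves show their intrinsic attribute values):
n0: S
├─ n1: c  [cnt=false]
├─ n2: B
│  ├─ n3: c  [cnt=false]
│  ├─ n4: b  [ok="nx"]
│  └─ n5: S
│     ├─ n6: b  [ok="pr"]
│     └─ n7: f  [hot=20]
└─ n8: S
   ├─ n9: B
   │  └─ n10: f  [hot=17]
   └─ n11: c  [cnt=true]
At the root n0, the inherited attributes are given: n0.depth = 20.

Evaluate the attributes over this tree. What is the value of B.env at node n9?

1. n0.depth = 20  [given at root]
2. n1.cnt = false  [terminal]
3. n2.env = true  [S₀.depth > 19]
4. n3.cnt = false  [terminal]
5. n4.ok = "nx"  [terminal]
6. n5.depth = 9  [len(b.ok) + 7]
7. n6.ok = "pr"  [terminal]
8. n7.hot = 20  [terminal]
9. n5.hot = 30  [S.depth * 2 + 12]
10. n5.acc = 29  [len(b.ok) + 27]
11. n5.val = "upr"  ["u" ++ b.ok]
12. n2.hot = true  [S.acc > 28]
13. n2.off = 13  [S.acc - 16]
14. n8.depth = -6  [B.off + S₀.depth - 39]
15. n9.env = true  [S.depth > -7]
16. n10.hot = 17  [terminal]
17. n9.hot = true  [B.env == true]
18. n9.off = -3  [f.hot * -1 + 14]
19. n11.cnt = true  [terminal]
20. n8.hot = 9  [B.off + 12]
21. n8.acc = 11  [S.depth * -2 - 1]
22. n8.val = "zp"  ["zp"]
23. n0.hot = 20  [S₀.depth]
24. n0.acc = -4  [len(S₁.val) - 6]
25. n0.val = "rzp"  ["r" ++ S₁.val]

true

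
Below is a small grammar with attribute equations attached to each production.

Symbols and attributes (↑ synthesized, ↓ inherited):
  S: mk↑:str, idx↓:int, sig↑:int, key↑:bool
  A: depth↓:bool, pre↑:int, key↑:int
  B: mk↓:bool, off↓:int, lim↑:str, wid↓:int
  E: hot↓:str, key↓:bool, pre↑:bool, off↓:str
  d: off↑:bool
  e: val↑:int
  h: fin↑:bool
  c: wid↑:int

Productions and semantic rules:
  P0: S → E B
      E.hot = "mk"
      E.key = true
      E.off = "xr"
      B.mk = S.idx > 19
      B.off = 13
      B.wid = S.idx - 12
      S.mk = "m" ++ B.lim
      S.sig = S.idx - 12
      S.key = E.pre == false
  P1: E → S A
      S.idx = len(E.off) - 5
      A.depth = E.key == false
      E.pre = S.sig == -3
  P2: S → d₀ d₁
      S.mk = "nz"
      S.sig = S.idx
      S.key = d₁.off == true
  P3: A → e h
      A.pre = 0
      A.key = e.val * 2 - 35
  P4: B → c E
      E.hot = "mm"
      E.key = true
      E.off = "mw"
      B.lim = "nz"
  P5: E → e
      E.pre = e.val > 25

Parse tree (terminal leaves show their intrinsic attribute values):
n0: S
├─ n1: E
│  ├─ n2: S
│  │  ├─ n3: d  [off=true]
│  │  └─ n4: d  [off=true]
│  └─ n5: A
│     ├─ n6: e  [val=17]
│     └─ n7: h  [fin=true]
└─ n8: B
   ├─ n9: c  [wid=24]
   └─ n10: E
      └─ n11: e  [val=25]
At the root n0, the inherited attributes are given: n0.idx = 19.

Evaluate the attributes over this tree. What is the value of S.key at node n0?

1. n0.idx = 19  [given at root]
2. n1.hot = "mk"  ["mk"]
3. n1.key = true  [true]
4. n1.off = "xr"  ["xr"]
5. n2.idx = -3  [len(E.off) - 5]
6. n3.off = true  [terminal]
7. n4.off = true  [terminal]
8. n2.mk = "nz"  ["nz"]
9. n2.sig = -3  [S.idx]
10. n2.key = true  [d₁.off == true]
11. n5.depth = false  [E.key == false]
12. n6.val = 17  [terminal]
13. n7.fin = true  [terminal]
14. n5.pre = 0  [0]
15. n5.key = -1  [e.val * 2 - 35]
16. n1.pre = true  [S.sig == -3]
17. n8.mk = false  [S.idx > 19]
18. n8.off = 13  [13]
19. n8.wid = 7  [S.idx - 12]
20. n9.wid = 24  [terminal]
21. n10.hot = "mm"  ["mm"]
22. n10.key = true  [true]
23. n10.off = "mw"  ["mw"]
24. n11.val = 25  [terminal]
25. n10.pre = false  [e.val > 25]
26. n8.lim = "nz"  ["nz"]
27. n0.mk = "mnz"  ["m" ++ B.lim]
28. n0.sig = 7  [S.idx - 12]
29. n0.key = false  [E.pre == false]

false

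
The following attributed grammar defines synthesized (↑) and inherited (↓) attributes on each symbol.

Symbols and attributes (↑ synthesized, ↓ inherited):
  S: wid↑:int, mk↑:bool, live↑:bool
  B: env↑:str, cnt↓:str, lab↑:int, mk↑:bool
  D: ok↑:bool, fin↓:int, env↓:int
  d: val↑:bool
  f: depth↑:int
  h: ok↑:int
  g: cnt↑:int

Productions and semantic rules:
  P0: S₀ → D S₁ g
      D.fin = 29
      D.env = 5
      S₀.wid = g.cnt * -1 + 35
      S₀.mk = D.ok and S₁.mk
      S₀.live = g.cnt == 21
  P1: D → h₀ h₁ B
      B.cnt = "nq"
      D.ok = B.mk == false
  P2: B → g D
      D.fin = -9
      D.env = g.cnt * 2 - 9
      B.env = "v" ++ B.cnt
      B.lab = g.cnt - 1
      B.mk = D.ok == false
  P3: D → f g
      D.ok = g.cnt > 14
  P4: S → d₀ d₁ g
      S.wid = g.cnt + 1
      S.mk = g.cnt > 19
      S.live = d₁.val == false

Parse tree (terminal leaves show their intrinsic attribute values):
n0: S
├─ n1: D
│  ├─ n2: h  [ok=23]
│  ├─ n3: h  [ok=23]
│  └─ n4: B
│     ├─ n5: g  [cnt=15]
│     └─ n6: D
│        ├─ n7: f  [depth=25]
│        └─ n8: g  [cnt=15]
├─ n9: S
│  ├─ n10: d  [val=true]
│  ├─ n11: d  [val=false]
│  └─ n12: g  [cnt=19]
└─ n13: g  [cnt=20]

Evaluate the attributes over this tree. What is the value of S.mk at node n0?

false

1. n1.fin = 29  [29]
2. n1.env = 5  [5]
3. n2.ok = 23  [terminal]
4. n3.ok = 23  [terminal]
5. n4.cnt = "nq"  ["nq"]
6. n5.cnt = 15  [terminal]
7. n6.fin = -9  [-9]
8. n6.env = 21  [g.cnt * 2 - 9]
9. n7.depth = 25  [terminal]
10. n8.cnt = 15  [terminal]
11. n6.ok = true  [g.cnt > 14]
12. n4.env = "vnq"  ["v" ++ B.cnt]
13. n4.lab = 14  [g.cnt - 1]
14. n4.mk = false  [D.ok == false]
15. n1.ok = true  [B.mk == false]
16. n10.val = true  [terminal]
17. n11.val = false  [terminal]
18. n12.cnt = 19  [terminal]
19. n9.wid = 20  [g.cnt + 1]
20. n9.mk = false  [g.cnt > 19]
21. n9.live = true  [d₁.val == false]
22. n13.cnt = 20  [terminal]
23. n0.wid = 15  [g.cnt * -1 + 35]
24. n0.mk = false  [D.ok and S₁.mk]
25. n0.live = false  [g.cnt == 21]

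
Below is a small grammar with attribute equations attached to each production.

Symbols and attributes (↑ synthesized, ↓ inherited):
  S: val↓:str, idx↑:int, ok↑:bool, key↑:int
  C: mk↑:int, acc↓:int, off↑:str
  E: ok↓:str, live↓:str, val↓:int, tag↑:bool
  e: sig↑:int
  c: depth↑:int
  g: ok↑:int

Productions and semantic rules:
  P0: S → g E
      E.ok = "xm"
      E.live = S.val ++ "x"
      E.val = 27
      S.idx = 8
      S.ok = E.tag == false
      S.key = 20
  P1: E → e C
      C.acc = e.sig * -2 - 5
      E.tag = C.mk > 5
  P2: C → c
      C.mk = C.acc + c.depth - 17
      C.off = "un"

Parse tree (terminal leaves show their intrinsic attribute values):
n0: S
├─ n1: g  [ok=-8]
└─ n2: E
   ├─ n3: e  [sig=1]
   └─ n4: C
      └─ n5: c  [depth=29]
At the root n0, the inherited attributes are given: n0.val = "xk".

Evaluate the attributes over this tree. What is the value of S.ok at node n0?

true

1. n0.val = "xk"  [given at root]
2. n1.ok = -8  [terminal]
3. n2.ok = "xm"  ["xm"]
4. n2.live = "xkx"  [S.val ++ "x"]
5. n2.val = 27  [27]
6. n3.sig = 1  [terminal]
7. n4.acc = -7  [e.sig * -2 - 5]
8. n5.depth = 29  [terminal]
9. n4.mk = 5  [C.acc + c.depth - 17]
10. n4.off = "un"  ["un"]
11. n2.tag = false  [C.mk > 5]
12. n0.idx = 8  [8]
13. n0.ok = true  [E.tag == false]
14. n0.key = 20  [20]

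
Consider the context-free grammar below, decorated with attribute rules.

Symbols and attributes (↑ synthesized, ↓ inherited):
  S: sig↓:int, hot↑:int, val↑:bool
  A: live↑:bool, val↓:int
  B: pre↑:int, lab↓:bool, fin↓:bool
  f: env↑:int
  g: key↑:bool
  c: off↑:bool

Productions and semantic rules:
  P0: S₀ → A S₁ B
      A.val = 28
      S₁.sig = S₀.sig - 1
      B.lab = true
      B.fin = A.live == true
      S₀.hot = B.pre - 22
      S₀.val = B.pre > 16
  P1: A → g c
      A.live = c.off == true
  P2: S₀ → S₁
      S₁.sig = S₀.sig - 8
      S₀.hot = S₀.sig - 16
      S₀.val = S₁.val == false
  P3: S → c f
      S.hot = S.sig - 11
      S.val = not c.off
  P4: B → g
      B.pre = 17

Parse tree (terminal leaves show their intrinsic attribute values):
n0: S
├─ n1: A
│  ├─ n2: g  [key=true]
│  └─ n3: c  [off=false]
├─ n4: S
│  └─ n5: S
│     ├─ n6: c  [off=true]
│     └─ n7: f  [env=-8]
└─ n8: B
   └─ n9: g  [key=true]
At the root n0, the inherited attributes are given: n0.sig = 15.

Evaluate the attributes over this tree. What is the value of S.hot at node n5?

1. n0.sig = 15  [given at root]
2. n1.val = 28  [28]
3. n2.key = true  [terminal]
4. n3.off = false  [terminal]
5. n1.live = false  [c.off == true]
6. n4.sig = 14  [S₀.sig - 1]
7. n5.sig = 6  [S₀.sig - 8]
8. n6.off = true  [terminal]
9. n7.env = -8  [terminal]
10. n5.hot = -5  [S.sig - 11]
11. n5.val = false  [not c.off]
12. n4.hot = -2  [S₀.sig - 16]
13. n4.val = true  [S₁.val == false]
14. n8.lab = true  [true]
15. n8.fin = false  [A.live == true]
16. n9.key = true  [terminal]
17. n8.pre = 17  [17]
18. n0.hot = -5  [B.pre - 22]
19. n0.val = true  [B.pre > 16]

-5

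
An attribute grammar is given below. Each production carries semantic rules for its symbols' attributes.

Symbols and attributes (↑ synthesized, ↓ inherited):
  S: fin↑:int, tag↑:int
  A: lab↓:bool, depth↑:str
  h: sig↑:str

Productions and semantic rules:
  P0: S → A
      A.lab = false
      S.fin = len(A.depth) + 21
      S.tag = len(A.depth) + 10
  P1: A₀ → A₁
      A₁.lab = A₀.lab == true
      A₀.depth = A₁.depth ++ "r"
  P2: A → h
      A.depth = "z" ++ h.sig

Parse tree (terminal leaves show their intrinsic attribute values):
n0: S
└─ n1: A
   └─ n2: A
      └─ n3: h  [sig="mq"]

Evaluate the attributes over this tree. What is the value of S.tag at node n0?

14

1. n1.lab = false  [false]
2. n2.lab = false  [A₀.lab == true]
3. n3.sig = "mq"  [terminal]
4. n2.depth = "zmq"  ["z" ++ h.sig]
5. n1.depth = "zmqr"  [A₁.depth ++ "r"]
6. n0.fin = 25  [len(A.depth) + 21]
7. n0.tag = 14  [len(A.depth) + 10]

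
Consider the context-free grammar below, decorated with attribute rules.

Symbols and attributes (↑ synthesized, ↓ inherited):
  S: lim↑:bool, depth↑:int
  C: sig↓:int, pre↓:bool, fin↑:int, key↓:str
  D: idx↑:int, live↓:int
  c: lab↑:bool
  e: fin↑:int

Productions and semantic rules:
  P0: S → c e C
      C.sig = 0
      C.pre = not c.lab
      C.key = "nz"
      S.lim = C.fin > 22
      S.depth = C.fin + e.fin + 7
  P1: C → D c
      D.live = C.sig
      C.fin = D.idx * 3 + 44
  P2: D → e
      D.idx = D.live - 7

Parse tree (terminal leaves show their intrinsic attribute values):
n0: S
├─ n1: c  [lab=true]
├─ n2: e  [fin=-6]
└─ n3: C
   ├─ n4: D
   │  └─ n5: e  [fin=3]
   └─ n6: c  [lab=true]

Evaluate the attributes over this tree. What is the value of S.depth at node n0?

1. n1.lab = true  [terminal]
2. n2.fin = -6  [terminal]
3. n3.sig = 0  [0]
4. n3.pre = false  [not c.lab]
5. n3.key = "nz"  ["nz"]
6. n4.live = 0  [C.sig]
7. n5.fin = 3  [terminal]
8. n4.idx = -7  [D.live - 7]
9. n6.lab = true  [terminal]
10. n3.fin = 23  [D.idx * 3 + 44]
11. n0.lim = true  [C.fin > 22]
12. n0.depth = 24  [C.fin + e.fin + 7]

24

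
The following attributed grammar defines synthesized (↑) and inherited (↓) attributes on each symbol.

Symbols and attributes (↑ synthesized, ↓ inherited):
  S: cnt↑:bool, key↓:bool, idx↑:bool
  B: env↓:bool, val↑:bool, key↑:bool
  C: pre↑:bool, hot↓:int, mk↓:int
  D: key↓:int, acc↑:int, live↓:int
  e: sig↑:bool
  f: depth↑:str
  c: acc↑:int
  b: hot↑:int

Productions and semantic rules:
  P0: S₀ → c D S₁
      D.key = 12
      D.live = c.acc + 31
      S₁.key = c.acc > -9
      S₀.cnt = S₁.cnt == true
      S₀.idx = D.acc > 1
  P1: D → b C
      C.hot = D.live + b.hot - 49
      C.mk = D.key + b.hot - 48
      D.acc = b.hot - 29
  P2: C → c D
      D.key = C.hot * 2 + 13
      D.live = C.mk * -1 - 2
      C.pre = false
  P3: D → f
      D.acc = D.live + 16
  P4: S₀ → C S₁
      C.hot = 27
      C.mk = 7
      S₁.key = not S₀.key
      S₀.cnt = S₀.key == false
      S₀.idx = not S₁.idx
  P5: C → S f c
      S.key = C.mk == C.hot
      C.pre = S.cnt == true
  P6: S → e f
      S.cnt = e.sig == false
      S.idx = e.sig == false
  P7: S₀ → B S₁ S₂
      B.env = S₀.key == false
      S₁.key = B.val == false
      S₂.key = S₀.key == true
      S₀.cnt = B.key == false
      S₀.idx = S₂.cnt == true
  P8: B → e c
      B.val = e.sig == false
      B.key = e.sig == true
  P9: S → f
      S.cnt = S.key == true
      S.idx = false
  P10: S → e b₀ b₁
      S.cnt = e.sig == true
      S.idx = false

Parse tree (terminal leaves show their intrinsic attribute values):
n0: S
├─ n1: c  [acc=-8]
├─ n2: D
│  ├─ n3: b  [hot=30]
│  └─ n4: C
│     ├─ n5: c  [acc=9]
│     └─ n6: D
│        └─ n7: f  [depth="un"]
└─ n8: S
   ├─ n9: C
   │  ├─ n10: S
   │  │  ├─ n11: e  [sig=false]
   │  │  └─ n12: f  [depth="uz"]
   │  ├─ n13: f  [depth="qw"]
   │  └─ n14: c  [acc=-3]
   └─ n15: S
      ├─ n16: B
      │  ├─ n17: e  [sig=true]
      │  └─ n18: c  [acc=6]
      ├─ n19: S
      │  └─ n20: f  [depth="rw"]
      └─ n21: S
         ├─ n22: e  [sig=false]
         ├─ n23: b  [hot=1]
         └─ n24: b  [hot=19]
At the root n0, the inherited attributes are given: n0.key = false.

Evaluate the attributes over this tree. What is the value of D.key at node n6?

21

1. n0.key = false  [given at root]
2. n1.acc = -8  [terminal]
3. n2.key = 12  [12]
4. n2.live = 23  [c.acc + 31]
5. n3.hot = 30  [terminal]
6. n4.hot = 4  [D.live + b.hot - 49]
7. n4.mk = -6  [D.key + b.hot - 48]
8. n5.acc = 9  [terminal]
9. n6.key = 21  [C.hot * 2 + 13]
10. n6.live = 4  [C.mk * -1 - 2]
11. n7.depth = "un"  [terminal]
12. n6.acc = 20  [D.live + 16]
13. n4.pre = false  [false]
14. n2.acc = 1  [b.hot - 29]
15. n8.key = true  [c.acc > -9]
16. n9.hot = 27  [27]
17. n9.mk = 7  [7]
18. n10.key = false  [C.mk == C.hot]
19. n11.sig = false  [terminal]
20. n12.depth = "uz"  [terminal]
21. n10.cnt = true  [e.sig == false]
22. n10.idx = true  [e.sig == false]
23. n13.depth = "qw"  [terminal]
24. n14.acc = -3  [terminal]
25. n9.pre = true  [S.cnt == true]
26. n15.key = false  [not S₀.key]
27. n16.env = true  [S₀.key == false]
28. n17.sig = true  [terminal]
29. n18.acc = 6  [terminal]
30. n16.val = false  [e.sig == false]
31. n16.key = true  [e.sig == true]
32. n19.key = true  [B.val == false]
33. n20.depth = "rw"  [terminal]
34. n19.cnt = true  [S.key == true]
35. n19.idx = false  [false]
36. n21.key = false  [S₀.key == true]
37. n22.sig = false  [terminal]
38. n23.hot = 1  [terminal]
39. n24.hot = 19  [terminal]
40. n21.cnt = false  [e.sig == true]
41. n21.idx = false  [false]
42. n15.cnt = false  [B.key == false]
43. n15.idx = false  [S₂.cnt == true]
44. n8.cnt = false  [S₀.key == false]
45. n8.idx = true  [not S₁.idx]
46. n0.cnt = false  [S₁.cnt == true]
47. n0.idx = false  [D.acc > 1]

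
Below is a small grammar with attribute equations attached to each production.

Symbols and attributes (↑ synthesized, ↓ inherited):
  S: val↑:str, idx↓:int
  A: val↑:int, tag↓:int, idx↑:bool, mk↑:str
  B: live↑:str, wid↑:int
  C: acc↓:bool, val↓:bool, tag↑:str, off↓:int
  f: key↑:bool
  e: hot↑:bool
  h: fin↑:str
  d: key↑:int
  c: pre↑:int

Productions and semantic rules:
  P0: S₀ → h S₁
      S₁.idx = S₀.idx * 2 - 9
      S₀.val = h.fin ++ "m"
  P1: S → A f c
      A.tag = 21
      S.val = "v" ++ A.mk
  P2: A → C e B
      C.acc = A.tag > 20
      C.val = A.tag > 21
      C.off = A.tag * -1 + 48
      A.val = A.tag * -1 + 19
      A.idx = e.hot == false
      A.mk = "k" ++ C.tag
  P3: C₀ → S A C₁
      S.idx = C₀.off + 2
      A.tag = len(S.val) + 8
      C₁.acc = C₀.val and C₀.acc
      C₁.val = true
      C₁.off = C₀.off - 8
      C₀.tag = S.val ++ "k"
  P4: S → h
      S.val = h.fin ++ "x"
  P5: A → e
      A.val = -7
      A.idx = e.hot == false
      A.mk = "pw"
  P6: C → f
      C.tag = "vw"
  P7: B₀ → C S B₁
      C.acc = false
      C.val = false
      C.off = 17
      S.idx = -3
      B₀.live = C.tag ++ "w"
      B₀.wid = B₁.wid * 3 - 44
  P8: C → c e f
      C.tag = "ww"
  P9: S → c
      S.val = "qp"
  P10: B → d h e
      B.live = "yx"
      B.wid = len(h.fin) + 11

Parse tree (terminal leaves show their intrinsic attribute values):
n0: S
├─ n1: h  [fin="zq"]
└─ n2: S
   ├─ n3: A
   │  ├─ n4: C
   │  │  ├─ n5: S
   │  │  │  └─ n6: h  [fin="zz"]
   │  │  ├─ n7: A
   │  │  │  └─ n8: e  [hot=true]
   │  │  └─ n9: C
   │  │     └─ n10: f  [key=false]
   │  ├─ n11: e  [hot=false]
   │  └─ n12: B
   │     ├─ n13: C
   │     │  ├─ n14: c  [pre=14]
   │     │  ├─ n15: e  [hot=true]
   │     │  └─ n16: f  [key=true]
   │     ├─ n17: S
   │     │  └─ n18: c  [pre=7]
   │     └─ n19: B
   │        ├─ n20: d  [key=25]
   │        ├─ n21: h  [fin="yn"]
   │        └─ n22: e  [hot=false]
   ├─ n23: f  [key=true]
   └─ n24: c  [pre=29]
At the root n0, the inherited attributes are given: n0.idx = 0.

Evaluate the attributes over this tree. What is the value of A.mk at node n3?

1. n0.idx = 0  [given at root]
2. n1.fin = "zq"  [terminal]
3. n2.idx = -9  [S₀.idx * 2 - 9]
4. n3.tag = 21  [21]
5. n4.acc = true  [A.tag > 20]
6. n4.val = false  [A.tag > 21]
7. n4.off = 27  [A.tag * -1 + 48]
8. n5.idx = 29  [C₀.off + 2]
9. n6.fin = "zz"  [terminal]
10. n5.val = "zzx"  [h.fin ++ "x"]
11. n7.tag = 11  [len(S.val) + 8]
12. n8.hot = true  [terminal]
13. n7.val = -7  [-7]
14. n7.idx = false  [e.hot == false]
15. n7.mk = "pw"  ["pw"]
16. n9.acc = false  [C₀.val and C₀.acc]
17. n9.val = true  [true]
18. n9.off = 19  [C₀.off - 8]
19. n10.key = false  [terminal]
20. n9.tag = "vw"  ["vw"]
21. n4.tag = "zzxk"  [S.val ++ "k"]
22. n11.hot = false  [terminal]
23. n13.acc = false  [false]
24. n13.val = false  [false]
25. n13.off = 17  [17]
26. n14.pre = 14  [terminal]
27. n15.hot = true  [terminal]
28. n16.key = true  [terminal]
29. n13.tag = "ww"  ["ww"]
30. n17.idx = -3  [-3]
31. n18.pre = 7  [terminal]
32. n17.val = "qp"  ["qp"]
33. n20.key = 25  [terminal]
34. n21.fin = "yn"  [terminal]
35. n22.hot = false  [terminal]
36. n19.live = "yx"  ["yx"]
37. n19.wid = 13  [len(h.fin) + 11]
38. n12.live = "www"  [C.tag ++ "w"]
39. n12.wid = -5  [B₁.wid * 3 - 44]
40. n3.val = -2  [A.tag * -1 + 19]
41. n3.idx = true  [e.hot == false]
42. n3.mk = "kzzxk"  ["k" ++ C.tag]
43. n23.key = true  [terminal]
44. n24.pre = 29  [terminal]
45. n2.val = "vkzzxk"  ["v" ++ A.mk]
46. n0.val = "zqm"  [h.fin ++ "m"]

"kzzxk"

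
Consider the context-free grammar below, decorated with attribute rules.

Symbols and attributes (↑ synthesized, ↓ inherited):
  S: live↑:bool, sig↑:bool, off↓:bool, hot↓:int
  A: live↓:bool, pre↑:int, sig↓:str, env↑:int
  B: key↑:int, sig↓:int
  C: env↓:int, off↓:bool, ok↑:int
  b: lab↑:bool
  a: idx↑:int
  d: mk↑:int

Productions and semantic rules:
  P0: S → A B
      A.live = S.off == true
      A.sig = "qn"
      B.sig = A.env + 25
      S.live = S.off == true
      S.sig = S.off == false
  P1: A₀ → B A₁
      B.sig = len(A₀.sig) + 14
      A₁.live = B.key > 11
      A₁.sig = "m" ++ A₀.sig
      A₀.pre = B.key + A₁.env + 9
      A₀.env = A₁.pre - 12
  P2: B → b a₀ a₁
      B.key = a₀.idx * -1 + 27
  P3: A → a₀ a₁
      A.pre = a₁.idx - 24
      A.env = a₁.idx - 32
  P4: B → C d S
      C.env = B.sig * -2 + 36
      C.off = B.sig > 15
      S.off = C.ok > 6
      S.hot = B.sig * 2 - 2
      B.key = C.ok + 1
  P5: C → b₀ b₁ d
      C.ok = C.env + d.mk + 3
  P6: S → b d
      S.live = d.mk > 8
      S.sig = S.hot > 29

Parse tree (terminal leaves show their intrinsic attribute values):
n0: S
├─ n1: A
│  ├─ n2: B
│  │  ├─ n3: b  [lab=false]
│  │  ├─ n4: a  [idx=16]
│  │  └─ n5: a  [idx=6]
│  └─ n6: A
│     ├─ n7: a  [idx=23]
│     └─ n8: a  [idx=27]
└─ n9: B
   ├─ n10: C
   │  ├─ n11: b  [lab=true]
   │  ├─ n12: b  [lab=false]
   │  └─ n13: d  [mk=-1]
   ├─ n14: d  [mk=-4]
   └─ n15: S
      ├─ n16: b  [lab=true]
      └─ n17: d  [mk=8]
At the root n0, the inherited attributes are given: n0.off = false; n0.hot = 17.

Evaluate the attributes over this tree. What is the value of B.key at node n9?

1. n0.off = false  [given at root]
2. n0.hot = 17  [given at root]
3. n1.live = false  [S.off == true]
4. n1.sig = "qn"  ["qn"]
5. n2.sig = 16  [len(A₀.sig) + 14]
6. n3.lab = false  [terminal]
7. n4.idx = 16  [terminal]
8. n5.idx = 6  [terminal]
9. n2.key = 11  [a₀.idx * -1 + 27]
10. n6.live = false  [B.key > 11]
11. n6.sig = "mqn"  ["m" ++ A₀.sig]
12. n7.idx = 23  [terminal]
13. n8.idx = 27  [terminal]
14. n6.pre = 3  [a₁.idx - 24]
15. n6.env = -5  [a₁.idx - 32]
16. n1.pre = 15  [B.key + A₁.env + 9]
17. n1.env = -9  [A₁.pre - 12]
18. n9.sig = 16  [A.env + 25]
19. n10.env = 4  [B.sig * -2 + 36]
20. n10.off = true  [B.sig > 15]
21. n11.lab = true  [terminal]
22. n12.lab = false  [terminal]
23. n13.mk = -1  [terminal]
24. n10.ok = 6  [C.env + d.mk + 3]
25. n14.mk = -4  [terminal]
26. n15.off = false  [C.ok > 6]
27. n15.hot = 30  [B.sig * 2 - 2]
28. n16.lab = true  [terminal]
29. n17.mk = 8  [terminal]
30. n15.live = false  [d.mk > 8]
31. n15.sig = true  [S.hot > 29]
32. n9.key = 7  [C.ok + 1]
33. n0.live = false  [S.off == true]
34. n0.sig = true  [S.off == false]

7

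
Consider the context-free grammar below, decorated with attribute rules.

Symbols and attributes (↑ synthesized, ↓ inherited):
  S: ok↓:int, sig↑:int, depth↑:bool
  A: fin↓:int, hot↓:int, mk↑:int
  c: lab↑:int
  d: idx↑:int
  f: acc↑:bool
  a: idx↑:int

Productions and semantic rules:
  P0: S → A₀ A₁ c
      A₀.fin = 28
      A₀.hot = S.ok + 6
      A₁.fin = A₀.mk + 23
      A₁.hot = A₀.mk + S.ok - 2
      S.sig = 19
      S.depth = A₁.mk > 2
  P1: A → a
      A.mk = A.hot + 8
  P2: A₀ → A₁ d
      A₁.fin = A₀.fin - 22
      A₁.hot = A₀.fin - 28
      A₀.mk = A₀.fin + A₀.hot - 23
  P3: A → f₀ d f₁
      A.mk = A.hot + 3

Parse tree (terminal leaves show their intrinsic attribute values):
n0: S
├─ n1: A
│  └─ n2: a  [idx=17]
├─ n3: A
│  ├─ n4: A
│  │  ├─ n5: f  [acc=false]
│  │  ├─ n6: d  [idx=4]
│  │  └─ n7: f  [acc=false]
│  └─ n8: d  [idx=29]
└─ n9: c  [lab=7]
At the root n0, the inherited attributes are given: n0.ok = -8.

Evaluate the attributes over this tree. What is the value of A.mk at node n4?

4

1. n0.ok = -8  [given at root]
2. n1.fin = 28  [28]
3. n1.hot = -2  [S.ok + 6]
4. n2.idx = 17  [terminal]
5. n1.mk = 6  [A.hot + 8]
6. n3.fin = 29  [A₀.mk + 23]
7. n3.hot = -4  [A₀.mk + S.ok - 2]
8. n4.fin = 7  [A₀.fin - 22]
9. n4.hot = 1  [A₀.fin - 28]
10. n5.acc = false  [terminal]
11. n6.idx = 4  [terminal]
12. n7.acc = false  [terminal]
13. n4.mk = 4  [A.hot + 3]
14. n8.idx = 29  [terminal]
15. n3.mk = 2  [A₀.fin + A₀.hot - 23]
16. n9.lab = 7  [terminal]
17. n0.sig = 19  [19]
18. n0.depth = false  [A₁.mk > 2]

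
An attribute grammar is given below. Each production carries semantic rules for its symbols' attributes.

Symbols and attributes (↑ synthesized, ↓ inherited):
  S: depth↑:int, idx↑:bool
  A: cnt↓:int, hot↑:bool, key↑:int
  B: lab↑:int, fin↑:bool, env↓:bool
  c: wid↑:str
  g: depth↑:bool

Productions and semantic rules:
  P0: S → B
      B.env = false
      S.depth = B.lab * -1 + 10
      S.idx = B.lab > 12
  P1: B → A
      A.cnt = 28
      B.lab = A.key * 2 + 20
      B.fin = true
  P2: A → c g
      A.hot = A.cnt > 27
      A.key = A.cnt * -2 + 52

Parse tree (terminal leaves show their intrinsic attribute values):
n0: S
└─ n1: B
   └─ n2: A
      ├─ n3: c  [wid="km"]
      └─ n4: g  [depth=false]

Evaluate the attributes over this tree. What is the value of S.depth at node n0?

-2

1. n1.env = false  [false]
2. n2.cnt = 28  [28]
3. n3.wid = "km"  [terminal]
4. n4.depth = false  [terminal]
5. n2.hot = true  [A.cnt > 27]
6. n2.key = -4  [A.cnt * -2 + 52]
7. n1.lab = 12  [A.key * 2 + 20]
8. n1.fin = true  [true]
9. n0.depth = -2  [B.lab * -1 + 10]
10. n0.idx = false  [B.lab > 12]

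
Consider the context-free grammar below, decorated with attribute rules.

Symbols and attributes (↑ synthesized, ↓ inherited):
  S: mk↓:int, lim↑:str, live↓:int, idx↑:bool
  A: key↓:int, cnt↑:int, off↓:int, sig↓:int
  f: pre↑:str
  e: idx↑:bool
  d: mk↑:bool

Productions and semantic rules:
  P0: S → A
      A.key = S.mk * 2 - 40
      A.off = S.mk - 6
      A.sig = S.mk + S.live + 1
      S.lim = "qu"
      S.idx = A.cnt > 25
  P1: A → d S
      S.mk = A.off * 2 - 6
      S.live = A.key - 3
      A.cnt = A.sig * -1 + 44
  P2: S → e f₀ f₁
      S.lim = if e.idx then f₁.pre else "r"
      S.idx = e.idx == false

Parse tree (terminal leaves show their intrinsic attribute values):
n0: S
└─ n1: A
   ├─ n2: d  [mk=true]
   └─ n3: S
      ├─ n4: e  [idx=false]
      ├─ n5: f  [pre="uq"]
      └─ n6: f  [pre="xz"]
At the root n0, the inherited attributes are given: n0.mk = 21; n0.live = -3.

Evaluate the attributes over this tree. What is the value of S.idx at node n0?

false

1. n0.mk = 21  [given at root]
2. n0.live = -3  [given at root]
3. n1.key = 2  [S.mk * 2 - 40]
4. n1.off = 15  [S.mk - 6]
5. n1.sig = 19  [S.mk + S.live + 1]
6. n2.mk = true  [terminal]
7. n3.mk = 24  [A.off * 2 - 6]
8. n3.live = -1  [A.key - 3]
9. n4.idx = false  [terminal]
10. n5.pre = "uq"  [terminal]
11. n6.pre = "xz"  [terminal]
12. n3.lim = "r"  [if e.idx then f₁.pre else "r"]
13. n3.idx = true  [e.idx == false]
14. n1.cnt = 25  [A.sig * -1 + 44]
15. n0.lim = "qu"  ["qu"]
16. n0.idx = false  [A.cnt > 25]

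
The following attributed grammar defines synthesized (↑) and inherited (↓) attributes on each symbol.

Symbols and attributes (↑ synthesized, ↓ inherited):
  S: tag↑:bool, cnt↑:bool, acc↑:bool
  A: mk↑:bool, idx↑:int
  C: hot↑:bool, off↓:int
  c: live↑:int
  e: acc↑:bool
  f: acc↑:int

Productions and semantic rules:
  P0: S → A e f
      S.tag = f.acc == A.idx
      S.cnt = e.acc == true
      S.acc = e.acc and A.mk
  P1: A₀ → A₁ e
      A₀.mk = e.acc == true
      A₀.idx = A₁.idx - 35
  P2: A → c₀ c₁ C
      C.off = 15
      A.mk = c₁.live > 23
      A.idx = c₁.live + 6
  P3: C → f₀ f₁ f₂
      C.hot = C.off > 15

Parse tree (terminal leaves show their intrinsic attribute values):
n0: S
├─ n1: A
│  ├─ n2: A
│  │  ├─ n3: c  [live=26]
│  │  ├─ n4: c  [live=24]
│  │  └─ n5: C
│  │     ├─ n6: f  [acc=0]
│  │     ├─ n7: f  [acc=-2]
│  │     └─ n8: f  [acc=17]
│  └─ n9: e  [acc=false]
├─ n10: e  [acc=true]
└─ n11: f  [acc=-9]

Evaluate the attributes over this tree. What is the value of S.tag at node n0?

false

1. n3.live = 26  [terminal]
2. n4.live = 24  [terminal]
3. n5.off = 15  [15]
4. n6.acc = 0  [terminal]
5. n7.acc = -2  [terminal]
6. n8.acc = 17  [terminal]
7. n5.hot = false  [C.off > 15]
8. n2.mk = true  [c₁.live > 23]
9. n2.idx = 30  [c₁.live + 6]
10. n9.acc = false  [terminal]
11. n1.mk = false  [e.acc == true]
12. n1.idx = -5  [A₁.idx - 35]
13. n10.acc = true  [terminal]
14. n11.acc = -9  [terminal]
15. n0.tag = false  [f.acc == A.idx]
16. n0.cnt = true  [e.acc == true]
17. n0.acc = false  [e.acc and A.mk]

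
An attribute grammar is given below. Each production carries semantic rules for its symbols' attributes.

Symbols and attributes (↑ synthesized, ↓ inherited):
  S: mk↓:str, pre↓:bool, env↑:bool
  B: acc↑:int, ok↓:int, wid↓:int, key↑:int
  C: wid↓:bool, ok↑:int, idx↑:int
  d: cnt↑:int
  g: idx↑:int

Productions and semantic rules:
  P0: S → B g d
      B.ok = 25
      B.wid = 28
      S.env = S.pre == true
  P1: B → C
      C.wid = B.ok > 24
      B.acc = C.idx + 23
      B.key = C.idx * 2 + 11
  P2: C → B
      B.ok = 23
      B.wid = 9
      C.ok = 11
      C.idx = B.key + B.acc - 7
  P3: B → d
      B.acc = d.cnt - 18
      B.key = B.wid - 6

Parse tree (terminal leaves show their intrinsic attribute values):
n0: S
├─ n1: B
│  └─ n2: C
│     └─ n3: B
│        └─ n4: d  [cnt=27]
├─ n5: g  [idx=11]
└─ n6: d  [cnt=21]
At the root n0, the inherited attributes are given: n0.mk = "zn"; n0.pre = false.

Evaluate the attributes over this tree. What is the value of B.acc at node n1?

28

1. n0.mk = "zn"  [given at root]
2. n0.pre = false  [given at root]
3. n1.ok = 25  [25]
4. n1.wid = 28  [28]
5. n2.wid = true  [B.ok > 24]
6. n3.ok = 23  [23]
7. n3.wid = 9  [9]
8. n4.cnt = 27  [terminal]
9. n3.acc = 9  [d.cnt - 18]
10. n3.key = 3  [B.wid - 6]
11. n2.ok = 11  [11]
12. n2.idx = 5  [B.key + B.acc - 7]
13. n1.acc = 28  [C.idx + 23]
14. n1.key = 21  [C.idx * 2 + 11]
15. n5.idx = 11  [terminal]
16. n6.cnt = 21  [terminal]
17. n0.env = false  [S.pre == true]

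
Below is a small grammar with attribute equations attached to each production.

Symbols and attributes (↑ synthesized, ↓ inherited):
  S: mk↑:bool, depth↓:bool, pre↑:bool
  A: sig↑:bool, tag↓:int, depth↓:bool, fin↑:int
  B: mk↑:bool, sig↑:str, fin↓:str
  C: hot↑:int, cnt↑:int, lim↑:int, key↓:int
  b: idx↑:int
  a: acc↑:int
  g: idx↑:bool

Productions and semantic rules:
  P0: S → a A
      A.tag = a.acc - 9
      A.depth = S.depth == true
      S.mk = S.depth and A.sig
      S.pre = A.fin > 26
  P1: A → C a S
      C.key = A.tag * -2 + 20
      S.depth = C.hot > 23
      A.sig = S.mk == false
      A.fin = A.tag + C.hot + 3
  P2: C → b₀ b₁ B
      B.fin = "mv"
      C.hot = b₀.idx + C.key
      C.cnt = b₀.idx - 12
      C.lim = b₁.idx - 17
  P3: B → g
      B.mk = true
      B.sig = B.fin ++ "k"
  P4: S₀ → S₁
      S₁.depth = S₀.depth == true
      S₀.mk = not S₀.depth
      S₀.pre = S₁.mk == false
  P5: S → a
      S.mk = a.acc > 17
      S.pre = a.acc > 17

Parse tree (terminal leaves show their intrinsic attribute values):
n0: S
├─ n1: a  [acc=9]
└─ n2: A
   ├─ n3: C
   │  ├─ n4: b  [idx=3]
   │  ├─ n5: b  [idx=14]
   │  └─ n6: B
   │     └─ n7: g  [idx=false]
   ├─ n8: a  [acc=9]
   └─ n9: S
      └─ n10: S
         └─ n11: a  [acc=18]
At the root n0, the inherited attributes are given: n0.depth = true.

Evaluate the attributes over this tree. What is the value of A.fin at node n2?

26

1. n0.depth = true  [given at root]
2. n1.acc = 9  [terminal]
3. n2.tag = 0  [a.acc - 9]
4. n2.depth = true  [S.depth == true]
5. n3.key = 20  [A.tag * -2 + 20]
6. n4.idx = 3  [terminal]
7. n5.idx = 14  [terminal]
8. n6.fin = "mv"  ["mv"]
9. n7.idx = false  [terminal]
10. n6.mk = true  [true]
11. n6.sig = "mvk"  [B.fin ++ "k"]
12. n3.hot = 23  [b₀.idx + C.key]
13. n3.cnt = -9  [b₀.idx - 12]
14. n3.lim = -3  [b₁.idx - 17]
15. n8.acc = 9  [terminal]
16. n9.depth = false  [C.hot > 23]
17. n10.depth = false  [S₀.depth == true]
18. n11.acc = 18  [terminal]
19. n10.mk = true  [a.acc > 17]
20. n10.pre = true  [a.acc > 17]
21. n9.mk = true  [not S₀.depth]
22. n9.pre = false  [S₁.mk == false]
23. n2.sig = false  [S.mk == false]
24. n2.fin = 26  [A.tag + C.hot + 3]
25. n0.mk = false  [S.depth and A.sig]
26. n0.pre = false  [A.fin > 26]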